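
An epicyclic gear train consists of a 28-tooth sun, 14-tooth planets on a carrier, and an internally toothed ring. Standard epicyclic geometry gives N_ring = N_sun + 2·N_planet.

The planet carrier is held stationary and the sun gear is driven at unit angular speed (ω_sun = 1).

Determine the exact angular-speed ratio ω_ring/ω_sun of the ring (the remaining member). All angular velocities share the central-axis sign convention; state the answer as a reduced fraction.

N_ring = 28 + 2·14 = 56
28(ω_s−ω_c) = −56(ω_r−ω_c),  ω_c=0, ω_s=1
ω_r = 0 − (28/56)(1−0) = -1/2
ω_r/ω_s = -1/2

-1/2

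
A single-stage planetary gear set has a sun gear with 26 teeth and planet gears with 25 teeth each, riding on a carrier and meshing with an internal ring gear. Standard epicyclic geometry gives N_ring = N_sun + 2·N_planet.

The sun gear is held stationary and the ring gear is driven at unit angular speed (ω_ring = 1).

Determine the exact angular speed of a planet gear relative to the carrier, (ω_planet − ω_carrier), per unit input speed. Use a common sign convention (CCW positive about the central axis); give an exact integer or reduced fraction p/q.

N_ring = 26 + 2·25 = 76
26(ω_s−ω_c) = −76(ω_r−ω_c),  ω_s=0, ω_r=1
26(0−ω_c) = −76(1−ω_c)  ⇒  102ω_c = 76  ⇒  ω_c = 38/51
sun–planet: 26·(0−38/51) = −25·(ω_p−ω_c)  ⇒  ω_p−ω_c = −(26/25)·(-38/51) = 988/1275

988/1275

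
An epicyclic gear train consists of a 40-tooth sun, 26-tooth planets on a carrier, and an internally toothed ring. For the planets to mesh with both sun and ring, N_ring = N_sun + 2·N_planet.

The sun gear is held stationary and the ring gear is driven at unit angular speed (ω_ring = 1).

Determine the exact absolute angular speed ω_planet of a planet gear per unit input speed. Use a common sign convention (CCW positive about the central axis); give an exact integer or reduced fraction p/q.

23/13

N_ring = 40 + 2·26 = 92
40(ω_s−ω_c) = −92(ω_r−ω_c),  ω_s=0, ω_r=1
40(0−ω_c) = −92(1−ω_c)  ⇒  132ω_c = 92  ⇒  ω_c = 23/33
sun–planet: 40·(0−23/33) = −26·(ω_p−ω_c)  ⇒  ω_p−ω_c = −(40/26)·(-23/33) = 460/429
ω_p = 23/33 + 460/429 = 23/13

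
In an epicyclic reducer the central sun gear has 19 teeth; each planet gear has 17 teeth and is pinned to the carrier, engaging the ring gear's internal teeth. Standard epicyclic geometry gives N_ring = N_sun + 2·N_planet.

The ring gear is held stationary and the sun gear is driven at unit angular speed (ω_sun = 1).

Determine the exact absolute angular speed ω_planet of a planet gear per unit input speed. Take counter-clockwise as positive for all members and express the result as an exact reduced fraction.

-19/34

N_ring = 19 + 2·17 = 53
19(ω_s−ω_c) = −53(ω_r−ω_c),  ω_r=0, ω_s=1
19(1−ω_c) = −53(0−ω_c)  ⇒  72ω_c = 19  ⇒  ω_c = 19/72
sun–planet: 19·(1−19/72) = −17·(ω_p−ω_c)  ⇒  ω_p−ω_c = −(19/17)·(53/72) = -1007/1224
ω_p = 19/72 − 1007/1224 = -19/34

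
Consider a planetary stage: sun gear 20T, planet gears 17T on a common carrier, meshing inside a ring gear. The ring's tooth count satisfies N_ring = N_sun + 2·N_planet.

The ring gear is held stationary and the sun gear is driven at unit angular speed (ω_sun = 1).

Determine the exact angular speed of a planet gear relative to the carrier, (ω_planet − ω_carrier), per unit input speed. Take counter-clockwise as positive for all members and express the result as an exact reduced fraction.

N_ring = 20 + 2·17 = 54
20(ω_s−ω_c) = −54(ω_r−ω_c),  ω_r=0, ω_s=1
20(1−ω_c) = −54(0−ω_c)  ⇒  74ω_c = 20  ⇒  ω_c = 10/37
sun–planet: 20·(1−10/37) = −17·(ω_p−ω_c)  ⇒  ω_p−ω_c = −(20/17)·(27/37) = -540/629

-540/629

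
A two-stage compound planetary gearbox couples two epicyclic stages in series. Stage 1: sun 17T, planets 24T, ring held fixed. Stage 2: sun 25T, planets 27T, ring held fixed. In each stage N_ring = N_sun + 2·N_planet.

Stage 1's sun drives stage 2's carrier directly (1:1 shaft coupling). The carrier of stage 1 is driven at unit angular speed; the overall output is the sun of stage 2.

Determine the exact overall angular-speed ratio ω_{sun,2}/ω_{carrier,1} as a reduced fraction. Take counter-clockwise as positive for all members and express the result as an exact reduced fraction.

Stage 1: N_ring = 17 + 2·24 = 65
Stage 1: 17(ω_s−ω_c) = −65(ω_r−ω_c),  ω_r=0, ω_c=1
Stage 1: ω_s = 1 − (65/17)(0−1) = 82/17
  ⇒ ω_s¹/ω_c¹ = 82/17
Stage 2: N_ring = 25 + 2·27 = 79
Stage 2: 25(ω_s−ω_c) = −79(ω_r−ω_c),  ω_r=0, ω_c=1
Stage 2: ω_s = 1 − (79/25)(0−1) = 104/25
  ⇒ ω_s²/ω_c² = 104/25
Coupling ω_c² = ω_s¹ ⇒ overall = 82/17 × 104/25 = 8528/425

8528/425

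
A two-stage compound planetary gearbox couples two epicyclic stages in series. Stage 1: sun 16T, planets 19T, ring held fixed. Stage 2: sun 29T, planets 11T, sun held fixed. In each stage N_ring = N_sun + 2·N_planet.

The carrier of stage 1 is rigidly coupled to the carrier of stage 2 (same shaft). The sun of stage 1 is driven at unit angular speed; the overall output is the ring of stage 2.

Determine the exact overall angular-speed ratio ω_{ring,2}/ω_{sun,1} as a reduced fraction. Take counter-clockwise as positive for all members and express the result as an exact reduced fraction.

Stage 1: N_ring = 16 + 2·19 = 54
Stage 1: 16(ω_s−ω_c) = −54(ω_r−ω_c),  ω_r=0, ω_s=1
Stage 1: 16(1−ω_c) = −54(0−ω_c)  ⇒  70ω_c = 16  ⇒  ω_c = 8/35
  ⇒ ω_c¹/ω_s¹ = 8/35
Stage 2: N_ring = 29 + 2·11 = 51
Stage 2: 29(ω_s−ω_c) = −51(ω_r−ω_c),  ω_s=0, ω_c=1
Stage 2: ω_r = 1 − (29/51)(0−1) = 80/51
  ⇒ ω_r²/ω_c² = 80/51
Coupling ω_c² = ω_c¹ ⇒ overall = 8/35 × 80/51 = 128/357

128/357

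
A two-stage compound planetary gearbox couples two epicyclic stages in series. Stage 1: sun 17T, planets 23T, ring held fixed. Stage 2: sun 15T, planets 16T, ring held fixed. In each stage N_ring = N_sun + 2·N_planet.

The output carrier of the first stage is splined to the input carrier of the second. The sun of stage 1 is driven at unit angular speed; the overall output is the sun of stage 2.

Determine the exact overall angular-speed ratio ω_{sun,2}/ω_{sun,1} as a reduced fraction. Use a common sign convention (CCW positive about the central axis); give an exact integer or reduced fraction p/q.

527/600

Stage 1: N_ring = 17 + 2·23 = 63
Stage 1: 17(ω_s−ω_c) = −63(ω_r−ω_c),  ω_r=0, ω_s=1
Stage 1: 17(1−ω_c) = −63(0−ω_c)  ⇒  80ω_c = 17  ⇒  ω_c = 17/80
  ⇒ ω_c¹/ω_s¹ = 17/80
Stage 2: N_ring = 15 + 2·16 = 47
Stage 2: 15(ω_s−ω_c) = −47(ω_r−ω_c),  ω_r=0, ω_c=1
Stage 2: ω_s = 1 − (47/15)(0−1) = 62/15
  ⇒ ω_s²/ω_c² = 62/15
Coupling ω_c² = ω_c¹ ⇒ overall = 17/80 × 62/15 = 527/600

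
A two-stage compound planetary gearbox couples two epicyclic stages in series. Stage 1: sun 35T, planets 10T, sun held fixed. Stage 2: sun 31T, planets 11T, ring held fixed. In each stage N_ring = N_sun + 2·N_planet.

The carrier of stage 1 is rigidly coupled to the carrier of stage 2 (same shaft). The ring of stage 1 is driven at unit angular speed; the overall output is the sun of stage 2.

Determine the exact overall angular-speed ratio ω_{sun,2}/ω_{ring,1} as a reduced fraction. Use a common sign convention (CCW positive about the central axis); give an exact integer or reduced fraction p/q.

Stage 1: N_ring = 35 + 2·10 = 55
Stage 1: 35(ω_s−ω_c) = −55(ω_r−ω_c),  ω_s=0, ω_r=1
Stage 1: 35(0−ω_c) = −55(1−ω_c)  ⇒  90ω_c = 55  ⇒  ω_c = 11/18
  ⇒ ω_c¹/ω_r¹ = 11/18
Stage 2: N_ring = 31 + 2·11 = 53
Stage 2: 31(ω_s−ω_c) = −53(ω_r−ω_c),  ω_r=0, ω_c=1
Stage 2: ω_s = 1 − (53/31)(0−1) = 84/31
  ⇒ ω_s²/ω_c² = 84/31
Coupling ω_c² = ω_c¹ ⇒ overall = 11/18 × 84/31 = 154/93

154/93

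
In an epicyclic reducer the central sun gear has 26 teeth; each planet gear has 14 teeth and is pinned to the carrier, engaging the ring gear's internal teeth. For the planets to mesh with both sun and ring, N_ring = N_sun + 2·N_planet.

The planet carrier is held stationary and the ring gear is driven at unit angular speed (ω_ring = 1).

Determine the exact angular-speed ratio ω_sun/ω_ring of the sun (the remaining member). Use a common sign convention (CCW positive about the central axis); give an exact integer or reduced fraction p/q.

-27/13

N_ring = 26 + 2·14 = 54
26(ω_s−ω_c) = −54(ω_r−ω_c),  ω_c=0, ω_r=1
ω_s = 0 − (54/26)(1−0) = -27/13
ω_s/ω_r = -27/13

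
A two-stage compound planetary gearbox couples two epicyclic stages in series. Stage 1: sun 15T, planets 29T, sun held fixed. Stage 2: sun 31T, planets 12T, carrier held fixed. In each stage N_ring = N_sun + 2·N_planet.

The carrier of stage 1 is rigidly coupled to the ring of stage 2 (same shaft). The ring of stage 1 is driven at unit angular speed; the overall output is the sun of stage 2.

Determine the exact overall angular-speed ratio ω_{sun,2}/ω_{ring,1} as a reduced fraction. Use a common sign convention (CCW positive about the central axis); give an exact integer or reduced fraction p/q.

-365/248

Stage 1: N_ring = 15 + 2·29 = 73
Stage 1: 15(ω_s−ω_c) = −73(ω_r−ω_c),  ω_s=0, ω_r=1
Stage 1: 15(0−ω_c) = −73(1−ω_c)  ⇒  88ω_c = 73  ⇒  ω_c = 73/88
  ⇒ ω_c¹/ω_r¹ = 73/88
Stage 2: N_ring = 31 + 2·12 = 55
Stage 2: 31(ω_s−ω_c) = −55(ω_r−ω_c),  ω_c=0, ω_r=1
Stage 2: ω_s = 0 − (55/31)(1−0) = -55/31
  ⇒ ω_s²/ω_r² = -55/31
Coupling ω_r² = ω_c¹ ⇒ overall = 73/88 × -55/31 = -365/248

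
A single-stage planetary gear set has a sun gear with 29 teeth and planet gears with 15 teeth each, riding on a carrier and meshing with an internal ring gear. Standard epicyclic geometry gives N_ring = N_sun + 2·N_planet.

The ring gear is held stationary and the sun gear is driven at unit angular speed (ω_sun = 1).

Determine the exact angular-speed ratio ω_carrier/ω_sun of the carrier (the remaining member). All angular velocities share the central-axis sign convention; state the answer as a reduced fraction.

N_ring = 29 + 2·15 = 59
29(ω_s−ω_c) = −59(ω_r−ω_c),  ω_r=0, ω_s=1
29(1−ω_c) = −59(0−ω_c)  ⇒  88ω_c = 29  ⇒  ω_c = 29/88
ω_c/ω_s = 29/88

29/88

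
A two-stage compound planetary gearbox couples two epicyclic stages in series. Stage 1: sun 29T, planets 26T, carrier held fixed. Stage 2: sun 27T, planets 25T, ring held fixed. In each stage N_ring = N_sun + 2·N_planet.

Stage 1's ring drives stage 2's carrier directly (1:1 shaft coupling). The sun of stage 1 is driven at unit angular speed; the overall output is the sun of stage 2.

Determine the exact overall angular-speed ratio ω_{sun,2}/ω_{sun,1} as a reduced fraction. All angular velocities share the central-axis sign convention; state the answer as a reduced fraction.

Stage 1: N_ring = 29 + 2·26 = 81
Stage 1: 29(ω_s−ω_c) = −81(ω_r−ω_c),  ω_c=0, ω_s=1
Stage 1: ω_r = 0 − (29/81)(1−0) = -29/81
  ⇒ ω_r¹/ω_s¹ = -29/81
Stage 2: N_ring = 27 + 2·25 = 77
Stage 2: 27(ω_s−ω_c) = −77(ω_r−ω_c),  ω_r=0, ω_c=1
Stage 2: ω_s = 1 − (77/27)(0−1) = 104/27
  ⇒ ω_s²/ω_c² = 104/27
Coupling ω_c² = ω_r¹ ⇒ overall = -29/81 × 104/27 = -3016/2187

-3016/2187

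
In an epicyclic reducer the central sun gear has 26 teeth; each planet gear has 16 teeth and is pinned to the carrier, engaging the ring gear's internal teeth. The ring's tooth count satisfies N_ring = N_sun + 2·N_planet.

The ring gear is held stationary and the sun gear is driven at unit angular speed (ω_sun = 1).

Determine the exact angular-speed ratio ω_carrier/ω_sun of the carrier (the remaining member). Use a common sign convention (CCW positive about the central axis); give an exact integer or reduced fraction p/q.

13/42

N_ring = 26 + 2·16 = 58
26(ω_s−ω_c) = −58(ω_r−ω_c),  ω_r=0, ω_s=1
26(1−ω_c) = −58(0−ω_c)  ⇒  84ω_c = 26  ⇒  ω_c = 13/42
ω_c/ω_s = 13/42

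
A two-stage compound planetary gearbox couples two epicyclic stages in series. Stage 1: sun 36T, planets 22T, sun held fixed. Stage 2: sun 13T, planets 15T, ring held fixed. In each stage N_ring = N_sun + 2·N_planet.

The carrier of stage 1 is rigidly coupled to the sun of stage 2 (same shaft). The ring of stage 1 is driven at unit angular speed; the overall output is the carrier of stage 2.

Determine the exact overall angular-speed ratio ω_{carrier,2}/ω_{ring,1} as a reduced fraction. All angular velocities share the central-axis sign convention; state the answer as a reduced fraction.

65/406

Stage 1: N_ring = 36 + 2·22 = 80
Stage 1: 36(ω_s−ω_c) = −80(ω_r−ω_c),  ω_s=0, ω_r=1
Stage 1: 36(0−ω_c) = −80(1−ω_c)  ⇒  116ω_c = 80  ⇒  ω_c = 20/29
  ⇒ ω_c¹/ω_r¹ = 20/29
Stage 2: N_ring = 13 + 2·15 = 43
Stage 2: 13(ω_s−ω_c) = −43(ω_r−ω_c),  ω_r=0, ω_s=1
Stage 2: 13(1−ω_c) = −43(0−ω_c)  ⇒  56ω_c = 13  ⇒  ω_c = 13/56
  ⇒ ω_c²/ω_s² = 13/56
Coupling ω_s² = ω_c¹ ⇒ overall = 20/29 × 13/56 = 65/406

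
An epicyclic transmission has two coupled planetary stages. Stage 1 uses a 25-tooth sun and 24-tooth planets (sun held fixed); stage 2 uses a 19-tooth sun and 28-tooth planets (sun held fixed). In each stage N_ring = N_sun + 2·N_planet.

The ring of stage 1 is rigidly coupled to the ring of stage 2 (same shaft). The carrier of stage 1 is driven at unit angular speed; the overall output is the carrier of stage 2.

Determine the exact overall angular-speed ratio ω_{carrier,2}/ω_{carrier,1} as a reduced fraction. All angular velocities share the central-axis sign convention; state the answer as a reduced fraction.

Stage 1: N_ring = 25 + 2·24 = 73
Stage 1: 25(ω_s−ω_c) = −73(ω_r−ω_c),  ω_s=0, ω_c=1
Stage 1: ω_r = 1 − (25/73)(0−1) = 98/73
  ⇒ ω_r¹/ω_c¹ = 98/73
Stage 2: N_ring = 19 + 2·28 = 75
Stage 2: 19(ω_s−ω_c) = −75(ω_r−ω_c),  ω_s=0, ω_r=1
Stage 2: 19(0−ω_c) = −75(1−ω_c)  ⇒  94ω_c = 75  ⇒  ω_c = 75/94
  ⇒ ω_c²/ω_r² = 75/94
Coupling ω_r² = ω_r¹ ⇒ overall = 98/73 × 75/94 = 3675/3431

3675/3431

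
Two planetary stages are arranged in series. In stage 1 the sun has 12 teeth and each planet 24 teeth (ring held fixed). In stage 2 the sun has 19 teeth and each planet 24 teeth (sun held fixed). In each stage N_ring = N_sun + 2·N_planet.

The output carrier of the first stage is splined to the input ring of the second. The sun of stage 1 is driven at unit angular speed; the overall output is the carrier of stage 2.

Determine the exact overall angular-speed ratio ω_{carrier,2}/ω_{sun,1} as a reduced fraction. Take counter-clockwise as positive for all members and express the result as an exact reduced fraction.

67/516

Stage 1: N_ring = 12 + 2·24 = 60
Stage 1: 12(ω_s−ω_c) = −60(ω_r−ω_c),  ω_r=0, ω_s=1
Stage 1: 12(1−ω_c) = −60(0−ω_c)  ⇒  72ω_c = 12  ⇒  ω_c = 1/6
  ⇒ ω_c¹/ω_s¹ = 1/6
Stage 2: N_ring = 19 + 2·24 = 67
Stage 2: 19(ω_s−ω_c) = −67(ω_r−ω_c),  ω_s=0, ω_r=1
Stage 2: 19(0−ω_c) = −67(1−ω_c)  ⇒  86ω_c = 67  ⇒  ω_c = 67/86
  ⇒ ω_c²/ω_r² = 67/86
Coupling ω_r² = ω_c¹ ⇒ overall = 1/6 × 67/86 = 67/516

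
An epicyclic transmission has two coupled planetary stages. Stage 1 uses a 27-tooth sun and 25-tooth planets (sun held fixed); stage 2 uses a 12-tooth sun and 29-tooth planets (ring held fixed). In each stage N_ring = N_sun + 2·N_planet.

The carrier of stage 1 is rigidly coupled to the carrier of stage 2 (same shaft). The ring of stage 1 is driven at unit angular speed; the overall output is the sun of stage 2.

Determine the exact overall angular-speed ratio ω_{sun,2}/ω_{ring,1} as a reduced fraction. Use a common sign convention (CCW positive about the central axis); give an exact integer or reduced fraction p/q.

3157/624

Stage 1: N_ring = 27 + 2·25 = 77
Stage 1: 27(ω_s−ω_c) = −77(ω_r−ω_c),  ω_s=0, ω_r=1
Stage 1: 27(0−ω_c) = −77(1−ω_c)  ⇒  104ω_c = 77  ⇒  ω_c = 77/104
  ⇒ ω_c¹/ω_r¹ = 77/104
Stage 2: N_ring = 12 + 2·29 = 70
Stage 2: 12(ω_s−ω_c) = −70(ω_r−ω_c),  ω_r=0, ω_c=1
Stage 2: ω_s = 1 − (70/12)(0−1) = 41/6
  ⇒ ω_s²/ω_c² = 41/6
Coupling ω_c² = ω_c¹ ⇒ overall = 77/104 × 41/6 = 3157/624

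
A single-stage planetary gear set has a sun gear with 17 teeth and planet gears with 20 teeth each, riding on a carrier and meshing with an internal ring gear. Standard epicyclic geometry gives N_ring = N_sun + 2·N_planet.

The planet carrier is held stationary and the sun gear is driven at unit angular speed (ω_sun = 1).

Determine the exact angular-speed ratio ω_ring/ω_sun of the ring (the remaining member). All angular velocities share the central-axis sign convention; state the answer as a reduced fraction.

N_ring = 17 + 2·20 = 57
17(ω_s−ω_c) = −57(ω_r−ω_c),  ω_c=0, ω_s=1
ω_r = 0 − (17/57)(1−0) = -17/57
ω_r/ω_s = -17/57

-17/57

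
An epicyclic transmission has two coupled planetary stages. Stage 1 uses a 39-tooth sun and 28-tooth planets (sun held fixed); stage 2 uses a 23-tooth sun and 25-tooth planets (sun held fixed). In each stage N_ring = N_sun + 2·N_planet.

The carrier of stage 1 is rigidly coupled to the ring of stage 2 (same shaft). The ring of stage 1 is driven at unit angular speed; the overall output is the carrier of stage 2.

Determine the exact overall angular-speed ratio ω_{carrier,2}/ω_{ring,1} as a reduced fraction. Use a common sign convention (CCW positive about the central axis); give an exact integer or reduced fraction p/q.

Stage 1: N_ring = 39 + 2·28 = 95
Stage 1: 39(ω_s−ω_c) = −95(ω_r−ω_c),  ω_s=0, ω_r=1
Stage 1: 39(0−ω_c) = −95(1−ω_c)  ⇒  134ω_c = 95  ⇒  ω_c = 95/134
  ⇒ ω_c¹/ω_r¹ = 95/134
Stage 2: N_ring = 23 + 2·25 = 73
Stage 2: 23(ω_s−ω_c) = −73(ω_r−ω_c),  ω_s=0, ω_r=1
Stage 2: 23(0−ω_c) = −73(1−ω_c)  ⇒  96ω_c = 73  ⇒  ω_c = 73/96
  ⇒ ω_c²/ω_r² = 73/96
Coupling ω_r² = ω_c¹ ⇒ overall = 95/134 × 73/96 = 6935/12864

6935/12864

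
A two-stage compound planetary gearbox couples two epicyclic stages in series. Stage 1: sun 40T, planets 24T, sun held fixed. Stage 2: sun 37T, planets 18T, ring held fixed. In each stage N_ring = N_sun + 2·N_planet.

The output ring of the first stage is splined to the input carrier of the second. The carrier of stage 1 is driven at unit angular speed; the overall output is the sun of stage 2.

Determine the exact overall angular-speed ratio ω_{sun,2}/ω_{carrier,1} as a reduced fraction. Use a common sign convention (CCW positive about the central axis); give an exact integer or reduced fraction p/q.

Stage 1: N_ring = 40 + 2·24 = 88
Stage 1: 40(ω_s−ω_c) = −88(ω_r−ω_c),  ω_s=0, ω_c=1
Stage 1: ω_r = 1 − (40/88)(0−1) = 16/11
  ⇒ ω_r¹/ω_c¹ = 16/11
Stage 2: N_ring = 37 + 2·18 = 73
Stage 2: 37(ω_s−ω_c) = −73(ω_r−ω_c),  ω_r=0, ω_c=1
Stage 2: ω_s = 1 − (73/37)(0−1) = 110/37
  ⇒ ω_s²/ω_c² = 110/37
Coupling ω_c² = ω_r¹ ⇒ overall = 16/11 × 110/37 = 160/37

160/37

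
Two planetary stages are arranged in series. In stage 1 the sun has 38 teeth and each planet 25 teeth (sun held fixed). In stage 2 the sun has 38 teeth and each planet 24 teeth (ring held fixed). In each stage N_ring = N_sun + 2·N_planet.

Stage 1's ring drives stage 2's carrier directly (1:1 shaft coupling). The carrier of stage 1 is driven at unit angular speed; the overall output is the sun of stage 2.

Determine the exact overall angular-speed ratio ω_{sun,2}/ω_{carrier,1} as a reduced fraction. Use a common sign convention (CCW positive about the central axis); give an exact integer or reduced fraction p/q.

Stage 1: N_ring = 38 + 2·25 = 88
Stage 1: 38(ω_s−ω_c) = −88(ω_r−ω_c),  ω_s=0, ω_c=1
Stage 1: ω_r = 1 − (38/88)(0−1) = 63/44
  ⇒ ω_r¹/ω_c¹ = 63/44
Stage 2: N_ring = 38 + 2·24 = 86
Stage 2: 38(ω_s−ω_c) = −86(ω_r−ω_c),  ω_r=0, ω_c=1
Stage 2: ω_s = 1 − (86/38)(0−1) = 62/19
  ⇒ ω_s²/ω_c² = 62/19
Coupling ω_c² = ω_r¹ ⇒ overall = 63/44 × 62/19 = 1953/418

1953/418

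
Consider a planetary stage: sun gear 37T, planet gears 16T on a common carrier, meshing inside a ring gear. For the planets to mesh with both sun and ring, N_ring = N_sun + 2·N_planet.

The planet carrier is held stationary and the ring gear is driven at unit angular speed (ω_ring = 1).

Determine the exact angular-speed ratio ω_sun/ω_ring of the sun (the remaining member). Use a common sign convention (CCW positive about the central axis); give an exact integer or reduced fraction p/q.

N_ring = 37 + 2·16 = 69
37(ω_s−ω_c) = −69(ω_r−ω_c),  ω_c=0, ω_r=1
ω_s = 0 − (69/37)(1−0) = -69/37
ω_s/ω_r = -69/37

-69/37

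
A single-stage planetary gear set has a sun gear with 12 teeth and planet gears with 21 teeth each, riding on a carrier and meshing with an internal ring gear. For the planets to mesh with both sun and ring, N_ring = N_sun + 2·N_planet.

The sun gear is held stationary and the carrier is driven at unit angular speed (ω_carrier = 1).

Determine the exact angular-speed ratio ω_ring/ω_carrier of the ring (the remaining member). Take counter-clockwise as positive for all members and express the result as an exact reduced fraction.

11/9

N_ring = 12 + 2·21 = 54
12(ω_s−ω_c) = −54(ω_r−ω_c),  ω_s=0, ω_c=1
ω_r = 1 − (12/54)(0−1) = 11/9
ω_r/ω_c = 11/9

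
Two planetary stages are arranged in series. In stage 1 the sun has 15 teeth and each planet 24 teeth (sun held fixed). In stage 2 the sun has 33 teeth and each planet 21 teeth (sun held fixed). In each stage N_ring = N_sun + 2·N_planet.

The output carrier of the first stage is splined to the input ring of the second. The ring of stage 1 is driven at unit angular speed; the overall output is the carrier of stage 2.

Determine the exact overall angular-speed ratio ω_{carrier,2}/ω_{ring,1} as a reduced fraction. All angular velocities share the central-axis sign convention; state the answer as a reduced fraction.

Stage 1: N_ring = 15 + 2·24 = 63
Stage 1: 15(ω_s−ω_c) = −63(ω_r−ω_c),  ω_s=0, ω_r=1
Stage 1: 15(0−ω_c) = −63(1−ω_c)  ⇒  78ω_c = 63  ⇒  ω_c = 21/26
  ⇒ ω_c¹/ω_r¹ = 21/26
Stage 2: N_ring = 33 + 2·21 = 75
Stage 2: 33(ω_s−ω_c) = −75(ω_r−ω_c),  ω_s=0, ω_r=1
Stage 2: 33(0−ω_c) = −75(1−ω_c)  ⇒  108ω_c = 75  ⇒  ω_c = 25/36
  ⇒ ω_c²/ω_r² = 25/36
Coupling ω_r² = ω_c¹ ⇒ overall = 21/26 × 25/36 = 175/312

175/312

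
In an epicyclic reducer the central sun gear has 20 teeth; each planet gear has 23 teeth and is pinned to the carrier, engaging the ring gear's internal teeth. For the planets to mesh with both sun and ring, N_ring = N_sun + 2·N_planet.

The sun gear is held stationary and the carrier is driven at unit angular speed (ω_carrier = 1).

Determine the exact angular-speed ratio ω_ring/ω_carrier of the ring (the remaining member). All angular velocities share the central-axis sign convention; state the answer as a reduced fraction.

N_ring = 20 + 2·23 = 66
20(ω_s−ω_c) = −66(ω_r−ω_c),  ω_s=0, ω_c=1
ω_r = 1 − (20/66)(0−1) = 43/33
ω_r/ω_c = 43/33

43/33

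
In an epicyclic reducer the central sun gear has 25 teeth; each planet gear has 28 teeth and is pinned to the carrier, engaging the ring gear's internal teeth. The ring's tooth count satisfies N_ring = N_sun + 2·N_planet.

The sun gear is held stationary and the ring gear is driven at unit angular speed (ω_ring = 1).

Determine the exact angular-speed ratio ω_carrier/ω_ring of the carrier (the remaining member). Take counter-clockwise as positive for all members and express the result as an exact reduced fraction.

81/106

N_ring = 25 + 2·28 = 81
25(ω_s−ω_c) = −81(ω_r−ω_c),  ω_s=0, ω_r=1
25(0−ω_c) = −81(1−ω_c)  ⇒  106ω_c = 81  ⇒  ω_c = 81/106
ω_c/ω_r = 81/106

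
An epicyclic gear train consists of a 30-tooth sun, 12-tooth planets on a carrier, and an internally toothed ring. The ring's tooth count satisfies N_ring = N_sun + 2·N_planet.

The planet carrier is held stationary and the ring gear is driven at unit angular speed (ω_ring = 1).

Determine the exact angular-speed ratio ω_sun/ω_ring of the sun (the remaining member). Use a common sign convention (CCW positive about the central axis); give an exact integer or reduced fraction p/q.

-9/5

N_ring = 30 + 2·12 = 54
30(ω_s−ω_c) = −54(ω_r−ω_c),  ω_c=0, ω_r=1
ω_s = 0 − (54/30)(1−0) = -9/5
ω_s/ω_r = -9/5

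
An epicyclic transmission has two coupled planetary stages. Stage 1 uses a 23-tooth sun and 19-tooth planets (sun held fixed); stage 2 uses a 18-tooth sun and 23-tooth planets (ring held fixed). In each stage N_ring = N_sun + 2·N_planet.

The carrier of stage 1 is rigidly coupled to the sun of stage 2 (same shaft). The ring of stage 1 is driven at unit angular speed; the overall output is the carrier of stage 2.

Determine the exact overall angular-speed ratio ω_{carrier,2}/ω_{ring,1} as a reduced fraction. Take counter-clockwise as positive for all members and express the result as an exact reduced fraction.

Stage 1: N_ring = 23 + 2·19 = 61
Stage 1: 23(ω_s−ω_c) = −61(ω_r−ω_c),  ω_s=0, ω_r=1
Stage 1: 23(0−ω_c) = −61(1−ω_c)  ⇒  84ω_c = 61  ⇒  ω_c = 61/84
  ⇒ ω_c¹/ω_r¹ = 61/84
Stage 2: N_ring = 18 + 2·23 = 64
Stage 2: 18(ω_s−ω_c) = −64(ω_r−ω_c),  ω_r=0, ω_s=1
Stage 2: 18(1−ω_c) = −64(0−ω_c)  ⇒  82ω_c = 18  ⇒  ω_c = 9/41
  ⇒ ω_c²/ω_s² = 9/41
Coupling ω_s² = ω_c¹ ⇒ overall = 61/84 × 9/41 = 183/1148

183/1148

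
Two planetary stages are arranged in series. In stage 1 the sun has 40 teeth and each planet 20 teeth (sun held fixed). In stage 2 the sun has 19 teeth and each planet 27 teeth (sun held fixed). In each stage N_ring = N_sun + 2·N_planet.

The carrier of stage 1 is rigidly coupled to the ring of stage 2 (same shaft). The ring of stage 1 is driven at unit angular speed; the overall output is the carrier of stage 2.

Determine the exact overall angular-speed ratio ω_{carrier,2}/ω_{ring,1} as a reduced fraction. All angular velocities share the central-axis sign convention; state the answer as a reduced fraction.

Stage 1: N_ring = 40 + 2·20 = 80
Stage 1: 40(ω_s−ω_c) = −80(ω_r−ω_c),  ω_s=0, ω_r=1
Stage 1: 40(0−ω_c) = −80(1−ω_c)  ⇒  120ω_c = 80  ⇒  ω_c = 2/3
  ⇒ ω_c¹/ω_r¹ = 2/3
Stage 2: N_ring = 19 + 2·27 = 73
Stage 2: 19(ω_s−ω_c) = −73(ω_r−ω_c),  ω_s=0, ω_r=1
Stage 2: 19(0−ω_c) = −73(1−ω_c)  ⇒  92ω_c = 73  ⇒  ω_c = 73/92
  ⇒ ω_c²/ω_r² = 73/92
Coupling ω_r² = ω_c¹ ⇒ overall = 2/3 × 73/92 = 73/138

73/138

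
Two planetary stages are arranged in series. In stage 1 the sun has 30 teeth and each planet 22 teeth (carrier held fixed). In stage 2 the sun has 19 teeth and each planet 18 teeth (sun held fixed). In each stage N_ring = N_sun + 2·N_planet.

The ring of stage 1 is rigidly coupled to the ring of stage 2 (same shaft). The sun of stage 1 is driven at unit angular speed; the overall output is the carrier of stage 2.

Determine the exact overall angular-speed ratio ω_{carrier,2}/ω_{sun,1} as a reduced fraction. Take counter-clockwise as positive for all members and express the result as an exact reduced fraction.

Stage 1: N_ring = 30 + 2·22 = 74
Stage 1: 30(ω_s−ω_c) = −74(ω_r−ω_c),  ω_c=0, ω_s=1
Stage 1: ω_r = 0 − (30/74)(1−0) = -15/37
  ⇒ ω_r¹/ω_s¹ = -15/37
Stage 2: N_ring = 19 + 2·18 = 55
Stage 2: 19(ω_s−ω_c) = −55(ω_r−ω_c),  ω_s=0, ω_r=1
Stage 2: 19(0−ω_c) = −55(1−ω_c)  ⇒  74ω_c = 55  ⇒  ω_c = 55/74
  ⇒ ω_c²/ω_r² = 55/74
Coupling ω_r² = ω_r¹ ⇒ overall = -15/37 × 55/74 = -825/2738

-825/2738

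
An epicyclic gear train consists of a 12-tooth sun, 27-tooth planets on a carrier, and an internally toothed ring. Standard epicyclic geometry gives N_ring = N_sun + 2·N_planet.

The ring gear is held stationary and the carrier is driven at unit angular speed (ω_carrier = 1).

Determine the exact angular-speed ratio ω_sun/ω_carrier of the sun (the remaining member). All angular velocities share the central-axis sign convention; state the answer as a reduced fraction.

N_ring = 12 + 2·27 = 66
12(ω_s−ω_c) = −66(ω_r−ω_c),  ω_r=0, ω_c=1
ω_s = 1 − (66/12)(0−1) = 13/2
ω_s/ω_c = 13/2

13/2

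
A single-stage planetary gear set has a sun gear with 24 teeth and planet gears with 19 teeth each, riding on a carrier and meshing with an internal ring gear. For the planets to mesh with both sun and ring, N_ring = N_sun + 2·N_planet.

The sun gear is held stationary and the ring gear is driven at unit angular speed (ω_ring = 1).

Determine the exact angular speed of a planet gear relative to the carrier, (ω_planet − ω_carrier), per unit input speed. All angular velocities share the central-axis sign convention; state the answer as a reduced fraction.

744/817

N_ring = 24 + 2·19 = 62
24(ω_s−ω_c) = −62(ω_r−ω_c),  ω_s=0, ω_r=1
24(0−ω_c) = −62(1−ω_c)  ⇒  86ω_c = 62  ⇒  ω_c = 31/43
sun–planet: 24·(0−31/43) = −19·(ω_p−ω_c)  ⇒  ω_p−ω_c = −(24/19)·(-31/43) = 744/817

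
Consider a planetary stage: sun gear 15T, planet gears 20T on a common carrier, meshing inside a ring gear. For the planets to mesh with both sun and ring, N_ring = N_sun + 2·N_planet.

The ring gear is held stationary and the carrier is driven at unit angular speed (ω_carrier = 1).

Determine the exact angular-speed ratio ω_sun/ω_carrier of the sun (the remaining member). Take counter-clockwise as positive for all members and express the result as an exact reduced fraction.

14/3

N_ring = 15 + 2·20 = 55
15(ω_s−ω_c) = −55(ω_r−ω_c),  ω_r=0, ω_c=1
ω_s = 1 − (55/15)(0−1) = 14/3
ω_s/ω_c = 14/3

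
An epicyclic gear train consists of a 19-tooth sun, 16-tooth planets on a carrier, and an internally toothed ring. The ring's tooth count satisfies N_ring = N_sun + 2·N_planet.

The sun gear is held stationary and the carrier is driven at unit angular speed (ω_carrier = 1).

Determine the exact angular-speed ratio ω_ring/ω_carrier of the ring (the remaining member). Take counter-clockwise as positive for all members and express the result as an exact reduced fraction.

70/51

N_ring = 19 + 2·16 = 51
19(ω_s−ω_c) = −51(ω_r−ω_c),  ω_s=0, ω_c=1
ω_r = 1 − (19/51)(0−1) = 70/51
ω_r/ω_c = 70/51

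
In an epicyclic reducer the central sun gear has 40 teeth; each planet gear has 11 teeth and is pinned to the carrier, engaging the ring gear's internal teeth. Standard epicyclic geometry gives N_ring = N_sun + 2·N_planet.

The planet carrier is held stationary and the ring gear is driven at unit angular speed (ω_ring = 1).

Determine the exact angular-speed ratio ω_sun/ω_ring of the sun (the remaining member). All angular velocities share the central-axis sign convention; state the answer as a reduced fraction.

-31/20

N_ring = 40 + 2·11 = 62
40(ω_s−ω_c) = −62(ω_r−ω_c),  ω_c=0, ω_r=1
ω_s = 0 − (62/40)(1−0) = -31/20
ω_s/ω_r = -31/20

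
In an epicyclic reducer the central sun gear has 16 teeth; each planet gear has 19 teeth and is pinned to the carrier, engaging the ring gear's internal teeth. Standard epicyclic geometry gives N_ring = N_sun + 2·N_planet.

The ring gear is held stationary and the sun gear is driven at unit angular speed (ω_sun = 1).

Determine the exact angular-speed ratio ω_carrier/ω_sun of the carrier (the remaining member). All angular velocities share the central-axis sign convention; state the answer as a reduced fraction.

8/35

N_ring = 16 + 2·19 = 54
16(ω_s−ω_c) = −54(ω_r−ω_c),  ω_r=0, ω_s=1
16(1−ω_c) = −54(0−ω_c)  ⇒  70ω_c = 16  ⇒  ω_c = 8/35
ω_c/ω_s = 8/35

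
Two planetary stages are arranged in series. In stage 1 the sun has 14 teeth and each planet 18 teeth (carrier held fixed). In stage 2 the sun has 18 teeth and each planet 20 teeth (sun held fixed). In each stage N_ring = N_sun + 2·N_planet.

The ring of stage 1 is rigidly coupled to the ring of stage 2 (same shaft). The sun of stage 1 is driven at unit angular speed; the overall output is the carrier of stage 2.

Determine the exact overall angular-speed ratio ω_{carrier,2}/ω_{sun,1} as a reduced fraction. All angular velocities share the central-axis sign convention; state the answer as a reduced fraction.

-203/950

Stage 1: N_ring = 14 + 2·18 = 50
Stage 1: 14(ω_s−ω_c) = −50(ω_r−ω_c),  ω_c=0, ω_s=1
Stage 1: ω_r = 0 − (14/50)(1−0) = -7/25
  ⇒ ω_r¹/ω_s¹ = -7/25
Stage 2: N_ring = 18 + 2·20 = 58
Stage 2: 18(ω_s−ω_c) = −58(ω_r−ω_c),  ω_s=0, ω_r=1
Stage 2: 18(0−ω_c) = −58(1−ω_c)  ⇒  76ω_c = 58  ⇒  ω_c = 29/38
  ⇒ ω_c²/ω_r² = 29/38
Coupling ω_r² = ω_r¹ ⇒ overall = -7/25 × 29/38 = -203/950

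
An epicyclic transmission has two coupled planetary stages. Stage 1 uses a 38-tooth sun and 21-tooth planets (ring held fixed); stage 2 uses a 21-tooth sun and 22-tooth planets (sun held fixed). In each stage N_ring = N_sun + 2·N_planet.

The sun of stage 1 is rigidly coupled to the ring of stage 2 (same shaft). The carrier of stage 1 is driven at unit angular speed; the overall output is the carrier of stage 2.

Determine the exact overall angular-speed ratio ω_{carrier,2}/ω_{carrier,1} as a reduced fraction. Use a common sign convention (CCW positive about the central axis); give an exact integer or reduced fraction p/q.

3835/1634

Stage 1: N_ring = 38 + 2·21 = 80
Stage 1: 38(ω_s−ω_c) = −80(ω_r−ω_c),  ω_r=0, ω_c=1
Stage 1: ω_s = 1 − (80/38)(0−1) = 59/19
  ⇒ ω_s¹/ω_c¹ = 59/19
Stage 2: N_ring = 21 + 2·22 = 65
Stage 2: 21(ω_s−ω_c) = −65(ω_r−ω_c),  ω_s=0, ω_r=1
Stage 2: 21(0−ω_c) = −65(1−ω_c)  ⇒  86ω_c = 65  ⇒  ω_c = 65/86
  ⇒ ω_c²/ω_r² = 65/86
Coupling ω_r² = ω_s¹ ⇒ overall = 59/19 × 65/86 = 3835/1634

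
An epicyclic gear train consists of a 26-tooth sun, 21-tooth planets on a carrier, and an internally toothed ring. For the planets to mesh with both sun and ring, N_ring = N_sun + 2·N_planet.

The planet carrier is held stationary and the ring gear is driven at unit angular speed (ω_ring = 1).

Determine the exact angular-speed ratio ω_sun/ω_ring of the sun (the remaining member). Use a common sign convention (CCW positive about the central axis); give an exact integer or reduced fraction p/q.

N_ring = 26 + 2·21 = 68
26(ω_s−ω_c) = −68(ω_r−ω_c),  ω_c=0, ω_r=1
ω_s = 0 − (68/26)(1−0) = -34/13
ω_s/ω_r = -34/13

-34/13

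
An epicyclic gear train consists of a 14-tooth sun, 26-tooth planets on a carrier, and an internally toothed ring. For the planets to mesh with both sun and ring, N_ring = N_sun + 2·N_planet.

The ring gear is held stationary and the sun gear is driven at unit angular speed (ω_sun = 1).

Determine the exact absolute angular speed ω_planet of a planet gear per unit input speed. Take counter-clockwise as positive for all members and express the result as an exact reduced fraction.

N_ring = 14 + 2·26 = 66
14(ω_s−ω_c) = −66(ω_r−ω_c),  ω_r=0, ω_s=1
14(1−ω_c) = −66(0−ω_c)  ⇒  80ω_c = 14  ⇒  ω_c = 7/40
sun–planet: 14·(1−7/40) = −26·(ω_p−ω_c)  ⇒  ω_p−ω_c = −(14/26)·(33/40) = -231/520
ω_p = 7/40 − 231/520 = -7/26

-7/26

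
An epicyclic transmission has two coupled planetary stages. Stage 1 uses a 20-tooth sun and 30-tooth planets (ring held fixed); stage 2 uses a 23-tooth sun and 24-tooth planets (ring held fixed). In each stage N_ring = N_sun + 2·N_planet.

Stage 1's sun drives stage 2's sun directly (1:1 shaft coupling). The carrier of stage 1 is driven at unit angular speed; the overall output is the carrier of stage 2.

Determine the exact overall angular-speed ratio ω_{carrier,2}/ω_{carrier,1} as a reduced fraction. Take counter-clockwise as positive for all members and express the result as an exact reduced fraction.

Stage 1: N_ring = 20 + 2·30 = 80
Stage 1: 20(ω_s−ω_c) = −80(ω_r−ω_c),  ω_r=0, ω_c=1
Stage 1: ω_s = 1 − (80/20)(0−1) = 5
  ⇒ ω_s¹/ω_c¹ = 5
Stage 2: N_ring = 23 + 2·24 = 71
Stage 2: 23(ω_s−ω_c) = −71(ω_r−ω_c),  ω_r=0, ω_s=1
Stage 2: 23(1−ω_c) = −71(0−ω_c)  ⇒  94ω_c = 23  ⇒  ω_c = 23/94
  ⇒ ω_c²/ω_s² = 23/94
Coupling ω_s² = ω_s¹ ⇒ overall = 5 × 23/94 = 115/94

115/94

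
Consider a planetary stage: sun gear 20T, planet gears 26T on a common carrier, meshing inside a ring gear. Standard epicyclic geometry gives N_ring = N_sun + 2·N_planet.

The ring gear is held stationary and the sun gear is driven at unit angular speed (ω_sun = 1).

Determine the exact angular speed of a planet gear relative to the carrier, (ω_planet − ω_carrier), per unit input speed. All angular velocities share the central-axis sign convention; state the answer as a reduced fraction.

-180/299

N_ring = 20 + 2·26 = 72
20(ω_s−ω_c) = −72(ω_r−ω_c),  ω_r=0, ω_s=1
20(1−ω_c) = −72(0−ω_c)  ⇒  92ω_c = 20  ⇒  ω_c = 5/23
sun–planet: 20·(1−5/23) = −26·(ω_p−ω_c)  ⇒  ω_p−ω_c = −(20/26)·(18/23) = -180/299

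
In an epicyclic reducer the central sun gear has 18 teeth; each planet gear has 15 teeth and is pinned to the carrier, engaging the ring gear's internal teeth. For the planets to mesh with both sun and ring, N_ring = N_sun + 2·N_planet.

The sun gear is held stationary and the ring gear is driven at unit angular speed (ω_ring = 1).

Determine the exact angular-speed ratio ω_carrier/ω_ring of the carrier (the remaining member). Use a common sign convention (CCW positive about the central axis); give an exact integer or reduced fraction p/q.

N_ring = 18 + 2·15 = 48
18(ω_s−ω_c) = −48(ω_r−ω_c),  ω_s=0, ω_r=1
18(0−ω_c) = −48(1−ω_c)  ⇒  66ω_c = 48  ⇒  ω_c = 8/11
ω_c/ω_r = 8/11

8/11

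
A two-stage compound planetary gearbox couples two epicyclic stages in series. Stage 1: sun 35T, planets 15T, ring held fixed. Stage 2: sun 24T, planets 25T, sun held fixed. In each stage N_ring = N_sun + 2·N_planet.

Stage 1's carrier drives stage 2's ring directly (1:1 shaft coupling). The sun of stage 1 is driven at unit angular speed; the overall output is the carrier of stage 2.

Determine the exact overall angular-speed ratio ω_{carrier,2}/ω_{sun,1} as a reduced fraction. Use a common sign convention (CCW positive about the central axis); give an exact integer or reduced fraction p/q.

37/140

Stage 1: N_ring = 35 + 2·15 = 65
Stage 1: 35(ω_s−ω_c) = −65(ω_r−ω_c),  ω_r=0, ω_s=1
Stage 1: 35(1−ω_c) = −65(0−ω_c)  ⇒  100ω_c = 35  ⇒  ω_c = 7/20
  ⇒ ω_c¹/ω_s¹ = 7/20
Stage 2: N_ring = 24 + 2·25 = 74
Stage 2: 24(ω_s−ω_c) = −74(ω_r−ω_c),  ω_s=0, ω_r=1
Stage 2: 24(0−ω_c) = −74(1−ω_c)  ⇒  98ω_c = 74  ⇒  ω_c = 37/49
  ⇒ ω_c²/ω_r² = 37/49
Coupling ω_r² = ω_c¹ ⇒ overall = 7/20 × 37/49 = 37/140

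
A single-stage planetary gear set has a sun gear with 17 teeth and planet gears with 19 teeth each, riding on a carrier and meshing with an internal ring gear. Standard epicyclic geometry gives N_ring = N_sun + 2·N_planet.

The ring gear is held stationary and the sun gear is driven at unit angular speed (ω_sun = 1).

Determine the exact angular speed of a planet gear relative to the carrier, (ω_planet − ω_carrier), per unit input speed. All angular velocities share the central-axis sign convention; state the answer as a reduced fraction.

N_ring = 17 + 2·19 = 55
17(ω_s−ω_c) = −55(ω_r−ω_c),  ω_r=0, ω_s=1
17(1−ω_c) = −55(0−ω_c)  ⇒  72ω_c = 17  ⇒  ω_c = 17/72
sun–planet: 17·(1−17/72) = −19·(ω_p−ω_c)  ⇒  ω_p−ω_c = −(17/19)·(55/72) = -935/1368

-935/1368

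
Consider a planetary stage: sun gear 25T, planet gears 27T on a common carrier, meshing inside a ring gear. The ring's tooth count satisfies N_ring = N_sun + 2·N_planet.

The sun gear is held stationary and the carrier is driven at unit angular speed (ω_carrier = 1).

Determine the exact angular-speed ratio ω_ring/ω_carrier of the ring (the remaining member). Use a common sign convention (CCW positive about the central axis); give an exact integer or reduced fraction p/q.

104/79

N_ring = 25 + 2·27 = 79
25(ω_s−ω_c) = −79(ω_r−ω_c),  ω_s=0, ω_c=1
ω_r = 1 − (25/79)(0−1) = 104/79
ω_r/ω_c = 104/79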